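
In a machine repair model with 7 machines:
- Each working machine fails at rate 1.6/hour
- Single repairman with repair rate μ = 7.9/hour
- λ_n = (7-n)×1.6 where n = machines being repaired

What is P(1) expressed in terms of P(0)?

P(1)/P(0) = ∏_{i=0}^{1-1} λ_i/μ_{i+1}
= (7-0)×1.6/7.9
= 1.4177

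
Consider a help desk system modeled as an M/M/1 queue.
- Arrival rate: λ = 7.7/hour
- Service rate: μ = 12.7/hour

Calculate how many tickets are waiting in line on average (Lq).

ρ = λ/μ = 7.7/12.7 = 0.6063
For M/M/1: Lq = λ²/(μ(μ-λ))
Lq = 59.29/(12.7 × 5.00)
Lq = 0.9337 tickets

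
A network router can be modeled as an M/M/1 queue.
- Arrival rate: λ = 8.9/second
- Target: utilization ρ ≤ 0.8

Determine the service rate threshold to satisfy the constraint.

ρ = λ/μ, so μ = λ/ρ
μ ≥ 8.9/0.8 = 11.1250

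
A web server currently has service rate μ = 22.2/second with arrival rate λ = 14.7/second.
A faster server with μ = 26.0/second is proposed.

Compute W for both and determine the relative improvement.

System 1: ρ₁ = 14.7/22.2 = 0.6622, W₁ = 1/(22.2-14.7) = 0.13333
System 2: ρ₂ = 14.7/26.0 = 0.5654, W₂ = 1/(26.0-14.7) = 0.088496
Improvement: (W₁-W₂)/W₁ = (0.13333-0.088496)/0.13333 = 33.63%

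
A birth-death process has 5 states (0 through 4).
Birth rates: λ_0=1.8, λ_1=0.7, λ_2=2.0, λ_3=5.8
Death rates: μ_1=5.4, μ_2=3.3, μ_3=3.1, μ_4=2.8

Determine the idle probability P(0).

Ratios P(n)/P(0) = (λ₀···λₙ₋₁)/(μ₁···μₙ):
P(1)/P(0) = (1.8)/(5.4) = 0.333333
P(2)/P(0) = (1.8×0.7)/(5.4×3.3) = 0.0707071
P(3)/P(0) = (1.8×0.7×2.0)/(5.4×3.3×3.1) = 0.0456175
P(4)/P(0) = (1.8×0.7×2.0×5.8)/(5.4×3.3×3.1×2.8) = 0.0944933

Normalization: ∑ P(n) = 1
P(0) × (1.00000 + 0.333333 + 0.0707071 + 0.0456175 + 0.0944933) = 1
P(0) × 1.5442 = 1
P(0) = 1/1.5442 = 0.6476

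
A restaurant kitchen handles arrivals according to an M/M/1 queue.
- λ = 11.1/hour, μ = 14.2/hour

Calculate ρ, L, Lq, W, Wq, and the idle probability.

Step 1: ρ = λ/μ = 11.1/14.2 = 0.7817
Step 2: L = λ/(μ-λ) = 11.1/3.10 = 3.5806
Step 3: Lq = λ²/(μ(μ-λ)) = 123.21/(14.2×3.10) = 2.7990
Step 4: W = 1/(μ-λ) = 1/3.10 = 0.32258
Step 5: Wq = λ/(μ(μ-λ)) = 11.1/(14.2×3.10) = 0.2522
Step 6: P(0) = 1-ρ = 0.2183
Verify: L = λW = 11.1×0.32258 = 3.5806 ✔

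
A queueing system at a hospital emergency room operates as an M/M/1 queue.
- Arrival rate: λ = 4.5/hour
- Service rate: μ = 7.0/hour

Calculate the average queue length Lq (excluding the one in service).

ρ = λ/μ = 4.5/7.0 = 0.6429
For M/M/1: Lq = λ²/(μ(μ-λ))
Lq = 20.25/(7.0 × 2.50)
Lq = 1.1571 patients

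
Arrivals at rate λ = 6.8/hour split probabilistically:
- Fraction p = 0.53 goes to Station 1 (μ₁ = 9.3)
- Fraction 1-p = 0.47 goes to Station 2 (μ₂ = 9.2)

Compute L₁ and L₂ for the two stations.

Effective rates: λ₁ = 6.8×0.53 = 3.604, λ₂ = 6.8×0.47 = 3.196
Station 1: ρ₁ = 3.604/9.3 = 0.3875, L₁ = ρ₁/(1-ρ₁) = 0.3875/(1-0.3875) = 0.6327
Station 2: ρ₂ = 3.196/9.2 = 0.3474, L₂ = ρ₂/(1-ρ₂) = 0.3474/(1-0.3474) = 0.5323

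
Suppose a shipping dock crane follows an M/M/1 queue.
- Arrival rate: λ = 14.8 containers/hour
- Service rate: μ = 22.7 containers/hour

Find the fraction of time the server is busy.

Server utilization: ρ = λ/μ
ρ = 14.8/22.7 = 0.6520
The server is busy 65.20% of the time.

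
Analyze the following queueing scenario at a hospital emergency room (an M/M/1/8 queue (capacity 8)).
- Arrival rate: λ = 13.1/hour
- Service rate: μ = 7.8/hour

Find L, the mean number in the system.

ρ = λ/μ = 13.1/7.8 = 1.6795
P₀ = (1-ρ)/(1-ρ^(K+1)) = (1-1.6795)/(1-1.6795^9) = -0.6795/-105.3212 = 0.006452
P_K = P₀×ρ^K = 0.006452 × 1.6795^8 = 0.006452 × 63.3053 = 0.4084
L = ρ[1 - (K+1)ρ^K + Kρ^(K+1)] / [(1-ρ)(1-ρ^(K+1))]
L = 1.6795 × (1 - 9×63.3053 + 8×106.3212) / ((1 - 1.6795) × (1 - 106.3212)) = 6.6138 patients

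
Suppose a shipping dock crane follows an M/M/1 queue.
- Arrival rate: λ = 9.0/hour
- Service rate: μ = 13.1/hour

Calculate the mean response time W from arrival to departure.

First, compute utilization: ρ = λ/μ = 9.0/13.1 = 0.6870
For M/M/1: W = 1/(μ-λ)
W = 1/(13.1-9.0) = 1/4.10
W = 0.2439 hours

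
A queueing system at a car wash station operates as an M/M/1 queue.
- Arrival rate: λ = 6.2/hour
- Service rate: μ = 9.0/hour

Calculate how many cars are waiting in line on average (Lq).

ρ = λ/μ = 6.2/9.0 = 0.6889
For M/M/1: Lq = λ²/(μ(μ-λ))
Lq = 38.44/(9.0 × 2.80)
Lq = 1.5254 cars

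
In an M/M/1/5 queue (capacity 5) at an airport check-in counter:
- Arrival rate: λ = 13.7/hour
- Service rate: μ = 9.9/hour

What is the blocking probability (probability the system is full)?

ρ = λ/μ = 13.7/9.9 = 1.38384
P₀ = (1-ρ)/(1-ρ^(K+1)) = (1-1.38384)/(1-1.38384^6) = -0.38384/-6.0229 = 0.06373
P_K = P₀×ρ^K = 0.06373 × 1.38384^5 = 0.06373 × 5.0749 = 0.3234
Blocking probability = 32.34%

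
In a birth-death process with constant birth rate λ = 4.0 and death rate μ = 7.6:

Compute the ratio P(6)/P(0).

For constant rates: P(n)/P(0) = (λ/μ)^n
P(6)/P(0) = (4.0/7.6)^6 = 0.52632^6 = 0.02126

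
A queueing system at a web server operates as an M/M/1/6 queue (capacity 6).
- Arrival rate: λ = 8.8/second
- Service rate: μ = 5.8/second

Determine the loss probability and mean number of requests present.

ρ = λ/μ = 8.8/5.8 = 1.51724
P₀ = (1-ρ)/(1-ρ^(K+1)) = (1-1.51724)/(1-1.51724^7) = -0.5172/-17.5089 = 0.02954
P_K = P₀×ρ^K = 0.02954 × 1.51724^6 = 0.02954 × 12.1990 = 0.3604
Blocking probability P_6 = 0.3604 (36.04%)
L = ρ[1 - (K+1)ρ^K + Kρ^(K+1)] / [(1-ρ)(1-ρ^(K+1))]
L = 1.51724 × (1 - 7×12.1990 + 6×18.5089) / ((1 - 1.51724) × (1 - 18.5089)) = 4.4665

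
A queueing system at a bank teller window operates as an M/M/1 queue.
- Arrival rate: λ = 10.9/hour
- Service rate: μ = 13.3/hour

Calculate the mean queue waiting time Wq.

First, compute utilization: ρ = λ/μ = 10.9/13.3 = 0.8195
For M/M/1: Wq = λ/(μ(μ-λ))
Wq = 10.9/(13.3 × (13.3-10.9))
Wq = 10.9/(13.3 × 2.40)
Wq = 0.3415 hours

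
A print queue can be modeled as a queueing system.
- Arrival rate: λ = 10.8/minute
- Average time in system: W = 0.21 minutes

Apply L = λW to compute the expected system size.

Little's Law: L = λW
L = 10.8 × 0.21 = 2.2680 jobs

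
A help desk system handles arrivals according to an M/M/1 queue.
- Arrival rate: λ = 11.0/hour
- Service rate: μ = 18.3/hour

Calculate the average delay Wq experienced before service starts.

First, compute utilization: ρ = λ/μ = 11.0/18.3 = 0.6011
For M/M/1: Wq = λ/(μ(μ-λ))
Wq = 11.0/(18.3 × (18.3-11.0))
Wq = 11.0/(18.3 × 7.30)
Wq = 0.08234 hours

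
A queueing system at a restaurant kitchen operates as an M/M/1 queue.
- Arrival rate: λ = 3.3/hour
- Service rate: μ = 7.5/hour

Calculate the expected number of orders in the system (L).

ρ = λ/μ = 3.3/7.5 = 0.4400
For M/M/1: L = λ/(μ-λ)
L = 3.3/(7.5-3.3) = 3.3/4.20
L = 0.7857 orders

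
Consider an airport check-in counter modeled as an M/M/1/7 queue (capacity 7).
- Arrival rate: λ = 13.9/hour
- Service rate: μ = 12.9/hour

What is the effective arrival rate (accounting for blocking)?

ρ = λ/μ = 13.9/12.9 = 1.07752
P₀ = (1-ρ)/(1-ρ^(K+1)) = (1-1.07752)/(1-1.07752^8) = -0.07752/-0.8172 = 0.09486
P_K = P₀×ρ^K = 0.09486 × 1.07752^7 = 0.09486 × 1.6865 = 0.1600
λ_eff = λ(1-P_K) = 13.9 × (1 - 0.15998) = 13.9 × 0.84002 = 11.6763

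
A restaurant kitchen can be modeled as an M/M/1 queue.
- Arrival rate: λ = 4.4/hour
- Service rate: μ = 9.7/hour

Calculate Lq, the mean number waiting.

ρ = λ/μ = 4.4/9.7 = 0.4536
For M/M/1: Lq = λ²/(μ(μ-λ))
Lq = 19.36/(9.7 × 5.30)
Lq = 0.3766 orders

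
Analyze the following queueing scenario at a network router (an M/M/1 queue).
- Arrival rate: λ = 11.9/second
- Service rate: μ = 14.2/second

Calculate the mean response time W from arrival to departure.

First, compute utilization: ρ = λ/μ = 11.9/14.2 = 0.8380
For M/M/1: W = 1/(μ-λ)
W = 1/(14.2-11.9) = 1/2.30
W = 0.4348 seconds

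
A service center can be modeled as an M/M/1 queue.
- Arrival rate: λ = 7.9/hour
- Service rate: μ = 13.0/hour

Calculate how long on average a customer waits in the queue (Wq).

First, compute utilization: ρ = λ/μ = 7.9/13.0 = 0.6077
For M/M/1: Wq = λ/(μ(μ-λ))
Wq = 7.9/(13.0 × (13.0-7.9))
Wq = 7.9/(13.0 × 5.10)
Wq = 0.1192 hours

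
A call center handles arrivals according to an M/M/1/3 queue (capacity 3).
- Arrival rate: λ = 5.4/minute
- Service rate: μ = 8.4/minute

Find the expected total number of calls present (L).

ρ = λ/μ = 5.4/8.4 = 0.64286
P₀ = (1-ρ)/(1-ρ^(K+1)) = (1-0.64286)/(1-0.64286^4) = 0.3571/0.8292 = 0.4307
P_K = P₀×ρ^K = 0.4307 × 0.64286^3 = 0.4307 × 0.2657 = 0.1144
L = ρ[1 - (K+1)ρ^K + Kρ^(K+1)] / [(1-ρ)(1-ρ^(K+1))]
L = 0.64286 × (1 - 4×0.265674 + 3×0.170791) / ((1 - 0.64286) × (1 - 0.170791)) = 0.9761 calls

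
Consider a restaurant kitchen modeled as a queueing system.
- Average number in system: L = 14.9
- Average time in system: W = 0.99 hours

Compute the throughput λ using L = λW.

Little's Law: L = λW, so λ = L/W
λ = 14.9/0.99 = 15.0505 orders/hour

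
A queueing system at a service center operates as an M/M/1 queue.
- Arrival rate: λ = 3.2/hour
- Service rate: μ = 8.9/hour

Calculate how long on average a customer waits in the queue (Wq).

First, compute utilization: ρ = λ/μ = 3.2/8.9 = 0.3596
For M/M/1: Wq = λ/(μ(μ-λ))
Wq = 3.2/(8.9 × (8.9-3.2))
Wq = 3.2/(8.9 × 5.70)
Wq = 0.06308 hours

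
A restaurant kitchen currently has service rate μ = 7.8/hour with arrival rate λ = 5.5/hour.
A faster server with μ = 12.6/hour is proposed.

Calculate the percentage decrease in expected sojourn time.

System 1: ρ₁ = 5.5/7.8 = 0.7051, W₁ = 1/(7.8-5.5) = 0.434783
System 2: ρ₂ = 5.5/12.6 = 0.4365, W₂ = 1/(12.6-5.5) = 0.140845
Improvement: (W₁-W₂)/W₁ = (0.434783-0.140845)/0.434783 = 67.61%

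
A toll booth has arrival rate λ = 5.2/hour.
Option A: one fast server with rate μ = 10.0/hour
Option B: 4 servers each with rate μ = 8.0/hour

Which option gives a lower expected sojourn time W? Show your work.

Option A: single server μ = 10.0 (M/M/1)
  ρ_A = 5.2/10.0 = 0.5200
  W_A = 1/(μ-λ) = 1/(10.0-5.2) = 1/4.80 = 0.2083

Option B: 4 servers μ = 8.0 (M/M/4)
  ρ_B = λ/(cμ) = 5.2/(4×8.0) = 0.1625
  Offered load a = λ/μ = cρ = 5.2/8.0 = 0.6500
  P₀ = [ Σₙ₌₀^3 aⁿ/n! + a^4/(4!(1-ρ)) ]⁻¹
  Σ = a^0/0! + a^1/1! + a^2/2! + a^3/3! = 1.0000 + 0.65000 + 0.21125 + 0.045771 = 1.9070
  a^4/(4!(1-ρ)) = 0.1785/(24 × 0.8375) = 0.008881
  P₀ = 1/(1.90702 + 0.00888091) = 0.5219
  Lq = P₀·a^4·ρ / (4!(1-ρ)²) = 0.52195 × 0.17851 × 0.16250 / (24 × 0.70141) = 0.0008994
  Wq_B = Lq/λ = 0.0008994/5.2 = 0.0001730
  W_B = Wq_B + 1/μ = 0.0001730 + 0.1250 = 0.1252

Since W_B = 0.1252 < W_A = 0.2083, Option B (multiple servers) has the shorter time in system.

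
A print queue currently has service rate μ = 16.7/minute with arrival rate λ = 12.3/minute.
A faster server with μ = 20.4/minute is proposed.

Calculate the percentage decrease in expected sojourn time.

System 1: ρ₁ = 12.3/16.7 = 0.7365, W₁ = 1/(16.7-12.3) = 0.22727
System 2: ρ₂ = 12.3/20.4 = 0.6029, W₂ = 1/(20.4-12.3) = 0.12346
Improvement: (W₁-W₂)/W₁ = (0.22727-0.12346)/0.22727 = 45.68%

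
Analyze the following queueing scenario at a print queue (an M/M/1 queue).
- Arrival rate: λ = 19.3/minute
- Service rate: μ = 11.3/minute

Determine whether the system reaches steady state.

Stability requires ρ = λ/(cμ) < 1
ρ = 19.3/(1 × 11.3) = 19.3/11.30 = 1.7080
Since 1.7080 ≥ 1, the system is UNSTABLE.
Queue grows without bound. Need μ > λ = 19.3.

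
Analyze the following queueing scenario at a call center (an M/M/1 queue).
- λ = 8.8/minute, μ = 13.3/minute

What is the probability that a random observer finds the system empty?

ρ = λ/μ = 8.8/13.3 = 0.6617
P(0) = 1 - ρ = 1 - 0.6617 = 0.3383
The server is idle 33.83% of the time.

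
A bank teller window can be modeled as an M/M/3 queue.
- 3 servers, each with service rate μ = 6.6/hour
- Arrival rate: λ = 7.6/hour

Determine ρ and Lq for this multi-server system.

Traffic intensity: ρ = λ/(cμ) = 7.6/(3×6.6) = 0.3838
Since ρ = 0.3838 < 1, system is stable.
Offered load a = λ/μ = cρ = 7.6/6.6 = 1.1515
P₀ = [ Σₙ₌₀^2 aⁿ/n! + a^3/(3!(1-ρ)) ]⁻¹
Σ = a^0/0! + a^1/1! + a^2/2! = 1.0000 + 1.1515 + 0.6630 = 2.8145
a^3/(3!(1-ρ)) = 1.5269/(6 × 0.6162) = 0.4130
P₀ = 1/(2.8145 + 0.4130) = 0.3098
Lq = P₀·a^3·ρ / (3!(1-ρ)²) = 0.30984 × 1.5269 × 0.38384 / (6 × 0.37966) = 0.07972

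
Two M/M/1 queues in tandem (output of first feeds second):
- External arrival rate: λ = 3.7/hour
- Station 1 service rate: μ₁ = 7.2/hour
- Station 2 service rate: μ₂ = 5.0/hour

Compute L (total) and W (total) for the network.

By Jackson's theorem, each station behaves as independent M/M/1.
Station 1: ρ₁ = 3.7/7.2 = 0.5139, L₁ = ρ₁/(1-ρ₁) = λ/(μ₁-λ) = 3.7/3.50 = 1.0571
Station 2: ρ₂ = 3.7/5.0 = 0.7400, L₂ = ρ₂/(1-ρ₂) = λ/(μ₂-λ) = 3.7/1.30 = 2.8462
Total: L = L₁ + L₂ = 1.0571 + 2.8462 = 3.9033
W = L/λ = 3.9033/3.7 = 1.0549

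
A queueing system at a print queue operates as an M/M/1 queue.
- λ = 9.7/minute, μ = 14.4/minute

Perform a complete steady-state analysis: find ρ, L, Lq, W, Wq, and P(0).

Step 1: ρ = λ/μ = 9.7/14.4 = 0.6736
Step 2: L = λ/(μ-λ) = 9.7/4.70 = 2.0638
Step 3: Lq = λ²/(μ(μ-λ)) = 94.09/(14.4×4.70) = 1.3902
Step 4: W = 1/(μ-λ) = 1/4.70 = 0.212766
Step 5: Wq = λ/(μ(μ-λ)) = 9.7/(14.4×4.70) = 0.1433
Step 6: P(0) = 1-ρ = 0.3264
Verify: L = λW = 9.7×0.212766 = 2.0638 ✔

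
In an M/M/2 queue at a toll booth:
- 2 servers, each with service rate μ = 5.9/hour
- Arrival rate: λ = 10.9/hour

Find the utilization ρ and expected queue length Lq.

Traffic intensity: ρ = λ/(cμ) = 10.9/(2×5.9) = 0.9237
Since ρ = 0.9237 < 1, system is stable.
Offered load a = λ/μ = cρ = 10.9/5.9 = 1.8475
P₀ = [ Σₙ₌₀^1 aⁿ/n! + a^2/(2!(1-ρ)) ]⁻¹
Σ = a^0/0! + a^1/1! = 1.0000 + 1.8475 = 2.8475
a^2/(2!(1-ρ)) = 3.4131/(2 × 0.076271) = 22.3748
P₀ = 1/(2.8475 + 22.3748) = 0.03965
Lq = P₀·a^2·ρ / (2!(1-ρ)²) = 0.0396476 × 3.41310 × 0.923729 / (2 × 0.00581729) = 10.7438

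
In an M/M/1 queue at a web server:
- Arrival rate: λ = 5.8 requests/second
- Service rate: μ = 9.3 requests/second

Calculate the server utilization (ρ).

Server utilization: ρ = λ/μ
ρ = 5.8/9.3 = 0.6237
The server is busy 62.37% of the time.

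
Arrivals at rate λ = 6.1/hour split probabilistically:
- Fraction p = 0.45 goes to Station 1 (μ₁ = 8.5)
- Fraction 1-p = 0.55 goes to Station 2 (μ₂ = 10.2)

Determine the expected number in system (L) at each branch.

Effective rates: λ₁ = 6.1×0.45 = 2.745, λ₂ = 6.1×0.55 = 3.355
Station 1: ρ₁ = 2.745/8.5 = 0.32294, L₁ = ρ₁/(1-ρ₁) = 0.32294/(1-0.32294) = 0.4770
Station 2: ρ₂ = 3.355/10.2 = 0.3289, L₂ = ρ₂/(1-ρ₂) = 0.3289/(1-0.3289) = 0.4901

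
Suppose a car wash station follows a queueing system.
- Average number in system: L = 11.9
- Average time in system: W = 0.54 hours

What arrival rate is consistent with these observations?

Little's Law: L = λW, so λ = L/W
λ = 11.9/0.54 = 22.0370 cars/hour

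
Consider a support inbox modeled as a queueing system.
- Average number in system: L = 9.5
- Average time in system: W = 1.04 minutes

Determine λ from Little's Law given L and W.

Little's Law: L = λW, so λ = L/W
λ = 9.5/1.04 = 9.1346 emails/minute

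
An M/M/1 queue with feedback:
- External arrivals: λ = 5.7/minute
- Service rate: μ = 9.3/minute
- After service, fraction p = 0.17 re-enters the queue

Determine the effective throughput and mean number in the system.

Effective arrival rate: λ_eff = λ/(1-p) = 5.7/(1-0.17) = 5.7/0.83 = 6.8675
ρ = λ_eff/μ = 6.8675/9.3 = 0.73844
L = ρ/(1-ρ) = 0.73844/(1-0.73844) = 2.8232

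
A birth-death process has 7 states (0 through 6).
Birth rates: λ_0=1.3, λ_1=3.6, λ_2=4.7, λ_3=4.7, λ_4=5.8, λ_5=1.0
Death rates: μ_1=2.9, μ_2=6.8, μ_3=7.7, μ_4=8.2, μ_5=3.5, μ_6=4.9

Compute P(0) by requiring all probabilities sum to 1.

Ratios P(n)/P(0) = (λ₀···λₙ₋₁)/(μ₁···μₙ):
P(1)/P(0) = (1.3)/(2.9) = 0.4483
P(2)/P(0) = (1.3×3.6)/(2.9×6.8) = 0.2373
P(3)/P(0) = (1.3×3.6×4.7)/(2.9×6.8×7.7) = 0.1449
P(4)/P(0) = (1.3×3.6×4.7×4.7)/(2.9×6.8×7.7×8.2) = 0.08303
P(5)/P(0) = (1.3×3.6×4.7×4.7×5.8)/(2.9×6.8×7.7×8.2×3.5) = 0.1376
P(6)/P(0) = (1.3×3.6×4.7×4.7×5.8×1.0)/(2.9×6.8×7.7×8.2×3.5×4.9) = 0.02808

Normalization: ∑ P(n) = 1
P(0) × (1.0000 + 0.4483 + 0.2373 + 0.1449 + 0.08303 + 0.1376 + 0.02808) = 1
P(0) × 2.0792 = 1
P(0) = 1/2.0792 = 0.4810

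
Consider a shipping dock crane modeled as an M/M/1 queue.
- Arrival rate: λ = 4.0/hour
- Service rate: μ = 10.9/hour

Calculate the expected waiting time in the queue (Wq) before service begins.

First, compute utilization: ρ = λ/μ = 4.0/10.9 = 0.3670
For M/M/1: Wq = λ/(μ(μ-λ))
Wq = 4.0/(10.9 × (10.9-4.0))
Wq = 4.0/(10.9 × 6.90)
Wq = 0.05318 hours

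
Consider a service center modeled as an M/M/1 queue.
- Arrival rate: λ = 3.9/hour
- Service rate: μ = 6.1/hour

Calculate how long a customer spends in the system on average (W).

First, compute utilization: ρ = λ/μ = 3.9/6.1 = 0.6393
For M/M/1: W = 1/(μ-λ)
W = 1/(6.1-3.9) = 1/2.20
W = 0.4545 hours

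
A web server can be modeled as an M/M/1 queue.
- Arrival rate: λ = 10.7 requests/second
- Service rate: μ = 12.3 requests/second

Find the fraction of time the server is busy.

Server utilization: ρ = λ/μ
ρ = 10.7/12.3 = 0.8699
The server is busy 86.99% of the time.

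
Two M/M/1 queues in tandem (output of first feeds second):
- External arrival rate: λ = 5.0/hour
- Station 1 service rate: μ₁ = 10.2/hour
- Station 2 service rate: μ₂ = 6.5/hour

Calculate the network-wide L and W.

By Jackson's theorem, each station behaves as independent M/M/1.
Station 1: ρ₁ = 5.0/10.2 = 0.4902, L₁ = ρ₁/(1-ρ₁) = λ/(μ₁-λ) = 5.0/5.20 = 0.961538
Station 2: ρ₂ = 5.0/6.5 = 0.7692, L₂ = ρ₂/(1-ρ₂) = λ/(μ₂-λ) = 5.0/1.50 = 3.33333
Total: L = L₁ + L₂ = 0.961538 + 3.33333 = 4.2949
W = L/λ = 4.2949/5.0 = 0.8590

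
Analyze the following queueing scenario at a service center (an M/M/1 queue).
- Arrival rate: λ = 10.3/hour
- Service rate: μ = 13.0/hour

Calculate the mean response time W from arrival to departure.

First, compute utilization: ρ = λ/μ = 10.3/13.0 = 0.7923
For M/M/1: W = 1/(μ-λ)
W = 1/(13.0-10.3) = 1/2.70
W = 0.3704 hours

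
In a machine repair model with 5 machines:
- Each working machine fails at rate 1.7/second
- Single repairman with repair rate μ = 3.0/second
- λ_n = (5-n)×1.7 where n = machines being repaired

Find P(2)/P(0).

P(2)/P(0) = ∏_{i=0}^{2-1} λ_i/μ_{i+1}
= (5-0)×1.7/3.0 × (5-1)×1.7/3.0
= 6.4222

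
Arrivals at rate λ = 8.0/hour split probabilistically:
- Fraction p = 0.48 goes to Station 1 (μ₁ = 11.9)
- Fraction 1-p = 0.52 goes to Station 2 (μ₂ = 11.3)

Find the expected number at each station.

Effective rates: λ₁ = 8.0×0.48 = 3.84, λ₂ = 8.0×0.52 = 4.16
Station 1: ρ₁ = 3.84/11.9 = 0.32269, L₁ = ρ₁/(1-ρ₁) = 0.32269/(1-0.32269) = 0.4764
Station 2: ρ₂ = 4.16/11.3 = 0.36814, L₂ = ρ₂/(1-ρ₂) = 0.36814/(1-0.36814) = 0.5826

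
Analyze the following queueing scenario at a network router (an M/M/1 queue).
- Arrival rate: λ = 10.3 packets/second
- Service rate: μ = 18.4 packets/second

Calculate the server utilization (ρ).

Server utilization: ρ = λ/μ
ρ = 10.3/18.4 = 0.5598
The server is busy 55.98% of the time.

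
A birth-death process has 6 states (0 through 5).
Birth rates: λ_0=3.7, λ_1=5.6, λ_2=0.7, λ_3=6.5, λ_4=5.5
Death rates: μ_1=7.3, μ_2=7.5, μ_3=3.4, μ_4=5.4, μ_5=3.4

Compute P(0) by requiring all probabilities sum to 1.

Ratios P(n)/P(0) = (λ₀···λₙ₋₁)/(μ₁···μₙ):
P(1)/P(0) = (3.7)/(7.3) = 0.50685
P(2)/P(0) = (3.7×5.6)/(7.3×7.5) = 0.37845
P(3)/P(0) = (3.7×5.6×0.7)/(7.3×7.5×3.4) = 0.077916
P(4)/P(0) = (3.7×5.6×0.7×6.5)/(7.3×7.5×3.4×5.4) = 0.093787
P(5)/P(0) = (3.7×5.6×0.7×6.5×5.5)/(7.3×7.5×3.4×5.4×3.4) = 0.15171

Normalization: ∑ P(n) = 1
P(0) × (1.0000 + 0.50685 + 0.37845 + 0.077916 + 0.093787 + 0.15171) = 1
P(0) × 2.2087 = 1
P(0) = 1/2.2087 = 0.4528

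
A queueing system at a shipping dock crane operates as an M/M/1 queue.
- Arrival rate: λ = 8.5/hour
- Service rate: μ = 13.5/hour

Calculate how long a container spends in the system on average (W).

First, compute utilization: ρ = λ/μ = 8.5/13.5 = 0.6296
For M/M/1: W = 1/(μ-λ)
W = 1/(13.5-8.5) = 1/5.00
W = 0.2000 hours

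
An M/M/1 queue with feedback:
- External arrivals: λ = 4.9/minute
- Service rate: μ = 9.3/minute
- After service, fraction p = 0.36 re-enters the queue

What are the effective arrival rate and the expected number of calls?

Effective arrival rate: λ_eff = λ/(1-p) = 4.9/(1-0.36) = 4.9/0.64 = 7.65625
ρ = λ_eff/μ = 7.65625/9.3 = 0.823253
L = ρ/(1-ρ) = 0.823253/(1-0.823253) = 4.6578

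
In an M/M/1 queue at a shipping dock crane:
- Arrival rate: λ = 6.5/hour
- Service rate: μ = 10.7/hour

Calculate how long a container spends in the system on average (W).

First, compute utilization: ρ = λ/μ = 6.5/10.7 = 0.6075
For M/M/1: W = 1/(μ-λ)
W = 1/(10.7-6.5) = 1/4.20
W = 0.2381 hours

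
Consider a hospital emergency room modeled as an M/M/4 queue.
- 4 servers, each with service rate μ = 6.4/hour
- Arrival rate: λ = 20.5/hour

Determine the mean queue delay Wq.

Traffic intensity: ρ = λ/(cμ) = 20.5/(4×6.4) = 0.8008
Since ρ = 0.8008 < 1, system is stable.
Offered load a = λ/μ = cρ = 20.5/6.4 = 3.2031
P₀ = [ Σₙ₌₀^3 aⁿ/n! + a^4/(4!(1-ρ)) ]⁻¹
Σ = a^0/0! + a^1/1! + a^2/2! + a^3/3! = 1.00000 + 3.20312 + 5.13000 + 5.47735 = 14.8105
a^4/(4!(1-ρ)) = 105.2678/(24 × 0.199219) = 22.0168
P₀ = 1/(14.8105 + 22.0168) = 0.02715
Lq = P₀·a^4·ρ / (4!(1-ρ)²) = 0.027154 × 105.2678 × 0.80078 / (24 × 0.039688) = 2.4031
Wq = Lq/λ = 2.4031/20.5 = 0.1172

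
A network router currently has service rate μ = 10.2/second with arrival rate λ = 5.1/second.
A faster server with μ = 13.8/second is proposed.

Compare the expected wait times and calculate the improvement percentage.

System 1: ρ₁ = 5.1/10.2 = 0.5000, W₁ = 1/(10.2-5.1) = 0.19608
System 2: ρ₂ = 5.1/13.8 = 0.3696, W₂ = 1/(13.8-5.1) = 0.11494
Improvement: (W₁-W₂)/W₁ = (0.19608-0.11494)/0.19608 = 41.38%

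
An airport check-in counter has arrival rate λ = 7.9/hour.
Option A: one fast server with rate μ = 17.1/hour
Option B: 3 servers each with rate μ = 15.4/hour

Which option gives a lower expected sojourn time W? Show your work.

Option A: single server μ = 17.1 (M/M/1)
  ρ_A = 7.9/17.1 = 0.4620
  W_A = 1/(μ-λ) = 1/(17.1-7.9) = 1/9.20 = 0.1087

Option B: 3 servers μ = 15.4 (M/M/3)
  ρ_B = λ/(cμ) = 7.9/(3×15.4) = 0.1710
  Offered load a = λ/μ = cρ = 7.9/15.4 = 0.5130
  P₀ = [ Σₙ₌₀^2 aⁿ/n! + a^3/(3!(1-ρ)) ]⁻¹
  Σ = a^0/0! + a^1/1! + a^2/2! = 1.0000 + 0.5130 + 0.1316 = 1.6446
  a^3/(3!(1-ρ)) = 0.1350/(6 × 0.8290) = 0.02714
  P₀ = 1/(1.6446 + 0.02714) = 0.5982
  Lq = P₀·a^3·ρ / (3!(1-ρ)²) = 0.5982 × 0.1350 × 0.1710 / (6 × 0.6872) = 0.003349
  Wq_B = Lq/λ = 0.003349/7.9 = 0.0004239
  W_B = Wq_B + 1/μ = 0.0004239 + 0.06494 = 0.06536

Since W_B = 0.06536 < W_A = 0.1087, Option B (multiple servers) has the shorter time in system.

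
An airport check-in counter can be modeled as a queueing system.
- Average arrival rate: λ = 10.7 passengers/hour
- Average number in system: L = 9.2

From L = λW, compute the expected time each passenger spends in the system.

Little's Law: L = λW, so W = L/λ
W = 9.2/10.7 = 0.8598 hours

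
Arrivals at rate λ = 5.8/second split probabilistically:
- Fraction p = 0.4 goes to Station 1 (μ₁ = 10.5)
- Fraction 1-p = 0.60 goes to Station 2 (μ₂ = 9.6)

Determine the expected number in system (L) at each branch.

Effective rates: λ₁ = 5.8×0.4 = 2.32, λ₂ = 5.8×0.60 = 3.48
Station 1: ρ₁ = 2.32/10.5 = 0.22095, L₁ = ρ₁/(1-ρ₁) = 0.22095/(1-0.22095) = 0.2836
Station 2: ρ₂ = 3.48/9.6 = 0.3625, L₂ = ρ₂/(1-ρ₂) = 0.3625/(1-0.3625) = 0.5686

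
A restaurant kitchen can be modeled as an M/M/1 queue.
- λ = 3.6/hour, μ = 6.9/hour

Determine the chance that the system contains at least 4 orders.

ρ = λ/μ = 3.6/6.9 = 0.52174
P(N ≥ n) = ρⁿ
P(N ≥ 4) = 0.52174^4
P(N ≥ 4) = 0.07410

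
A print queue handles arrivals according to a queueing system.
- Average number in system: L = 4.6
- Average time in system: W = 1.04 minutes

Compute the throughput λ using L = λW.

Little's Law: L = λW, so λ = L/W
λ = 4.6/1.04 = 4.4231 jobs/minute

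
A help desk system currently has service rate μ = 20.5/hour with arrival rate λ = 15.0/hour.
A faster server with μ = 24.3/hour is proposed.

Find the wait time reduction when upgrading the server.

System 1: ρ₁ = 15.0/20.5 = 0.7317, W₁ = 1/(20.5-15.0) = 0.18182
System 2: ρ₂ = 15.0/24.3 = 0.6173, W₂ = 1/(24.3-15.0) = 0.10753
Improvement: (W₁-W₂)/W₁ = (0.18182-0.10753)/0.18182 = 40.86%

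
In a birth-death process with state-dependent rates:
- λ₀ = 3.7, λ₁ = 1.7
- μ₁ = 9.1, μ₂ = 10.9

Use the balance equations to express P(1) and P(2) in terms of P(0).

Balance equations:
State 0: λ₀P₀ = μ₁P₁ → P₁ = (λ₀/μ₁)P₀ = (3.7/9.1)P₀ = 0.4066P₀
State 1: P₂ = (λ₀λ₁)/(μ₁μ₂)P₀ = (3.7×1.7)/(9.1×10.9)P₀ = 0.06341P₀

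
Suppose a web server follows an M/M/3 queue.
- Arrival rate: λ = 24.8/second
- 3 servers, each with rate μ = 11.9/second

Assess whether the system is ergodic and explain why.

Stability requires ρ = λ/(cμ) < 1
ρ = 24.8/(3 × 11.9) = 24.8/35.70 = 0.6947
Since 0.6947 < 1, the system is STABLE.
The servers are busy 69.47% of the time.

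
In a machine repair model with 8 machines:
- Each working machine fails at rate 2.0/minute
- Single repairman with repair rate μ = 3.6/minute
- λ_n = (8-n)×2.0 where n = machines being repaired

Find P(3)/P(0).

P(3)/P(0) = ∏_{i=0}^{3-1} λ_i/μ_{i+1}
= (8-0)×2.0/3.6 × (8-1)×2.0/3.6 × (8-2)×2.0/3.6
= 57.6132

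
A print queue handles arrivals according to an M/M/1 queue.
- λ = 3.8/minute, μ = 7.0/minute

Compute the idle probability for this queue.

ρ = λ/μ = 3.8/7.0 = 0.5429
P(0) = 1 - ρ = 1 - 0.5429 = 0.4571
The server is idle 45.71% of the time.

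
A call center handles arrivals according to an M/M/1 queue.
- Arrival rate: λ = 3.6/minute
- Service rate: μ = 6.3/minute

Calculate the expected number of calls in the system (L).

ρ = λ/μ = 3.6/6.3 = 0.5714
For M/M/1: L = λ/(μ-λ)
L = 3.6/(6.3-3.6) = 3.6/2.70
L = 1.3333 calls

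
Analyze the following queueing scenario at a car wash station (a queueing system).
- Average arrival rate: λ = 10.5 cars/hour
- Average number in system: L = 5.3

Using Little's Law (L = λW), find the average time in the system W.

Little's Law: L = λW, so W = L/λ
W = 5.3/10.5 = 0.5048 hours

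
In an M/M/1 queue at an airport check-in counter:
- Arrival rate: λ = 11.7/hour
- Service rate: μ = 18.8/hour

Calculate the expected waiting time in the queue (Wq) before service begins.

First, compute utilization: ρ = λ/μ = 11.7/18.8 = 0.6223
For M/M/1: Wq = λ/(μ(μ-λ))
Wq = 11.7/(18.8 × (18.8-11.7))
Wq = 11.7/(18.8 × 7.10)
Wq = 0.08765 hours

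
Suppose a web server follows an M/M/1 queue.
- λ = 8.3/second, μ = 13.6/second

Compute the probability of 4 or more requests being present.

ρ = λ/μ = 8.3/13.6 = 0.6103
P(N ≥ n) = ρⁿ
P(N ≥ 4) = 0.6103^4
P(N ≥ 4) = 0.1387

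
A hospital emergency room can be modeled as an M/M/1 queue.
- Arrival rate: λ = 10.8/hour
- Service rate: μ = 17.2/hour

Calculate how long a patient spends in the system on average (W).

First, compute utilization: ρ = λ/μ = 10.8/17.2 = 0.6279
For M/M/1: W = 1/(μ-λ)
W = 1/(17.2-10.8) = 1/6.40
W = 0.1563 hours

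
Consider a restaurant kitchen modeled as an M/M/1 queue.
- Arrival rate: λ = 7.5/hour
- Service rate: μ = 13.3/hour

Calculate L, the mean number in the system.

ρ = λ/μ = 7.5/13.3 = 0.5639
For M/M/1: L = λ/(μ-λ)
L = 7.5/(13.3-7.5) = 7.5/5.80
L = 1.2931 orders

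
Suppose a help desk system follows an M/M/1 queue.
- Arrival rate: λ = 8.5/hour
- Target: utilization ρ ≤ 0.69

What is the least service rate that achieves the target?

ρ = λ/μ, so μ = λ/ρ
μ ≥ 8.5/0.69 = 12.3188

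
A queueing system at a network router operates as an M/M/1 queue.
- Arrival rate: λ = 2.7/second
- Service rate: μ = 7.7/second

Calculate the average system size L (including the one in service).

ρ = λ/μ = 2.7/7.7 = 0.3506
For M/M/1: L = λ/(μ-λ)
L = 2.7/(7.7-2.7) = 2.7/5.00
L = 0.5400 packets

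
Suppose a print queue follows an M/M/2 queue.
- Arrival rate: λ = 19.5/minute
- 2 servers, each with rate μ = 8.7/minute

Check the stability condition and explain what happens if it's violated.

Stability requires ρ = λ/(cμ) < 1
ρ = 19.5/(2 × 8.7) = 19.5/17.40 = 1.1207
Since 1.1207 ≥ 1, the system is UNSTABLE.
Need c > λ/μ = 19.5/8.7 = 2.24.
Minimum servers needed: c = 3.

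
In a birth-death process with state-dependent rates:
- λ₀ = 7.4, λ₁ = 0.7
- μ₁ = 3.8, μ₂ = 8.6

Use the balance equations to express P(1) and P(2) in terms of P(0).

Balance equations:
State 0: λ₀P₀ = μ₁P₁ → P₁ = (λ₀/μ₁)P₀ = (7.4/3.8)P₀ = 1.9474P₀
State 1: P₂ = (λ₀λ₁)/(μ₁μ₂)P₀ = (7.4×0.7)/(3.8×8.6)P₀ = 0.1585P₀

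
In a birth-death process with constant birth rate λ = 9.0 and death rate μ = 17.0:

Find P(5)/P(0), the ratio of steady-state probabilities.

For constant rates: P(n)/P(0) = (λ/μ)^n
P(5)/P(0) = (9.0/17.0)^5 = 0.52941^5 = 0.04159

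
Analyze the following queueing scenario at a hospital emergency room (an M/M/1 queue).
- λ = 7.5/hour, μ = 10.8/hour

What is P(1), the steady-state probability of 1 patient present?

ρ = λ/μ = 7.5/10.8 = 0.6944
P(n) = (1-ρ)ρⁿ
P(1) = (1-0.6944) × 0.6944^1
P(1) = 0.3056 × 0.6944
P(1) = 0.2122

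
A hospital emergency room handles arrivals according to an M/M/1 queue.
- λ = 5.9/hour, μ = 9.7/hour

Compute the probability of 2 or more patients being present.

ρ = λ/μ = 5.9/9.7 = 0.60825
P(N ≥ n) = ρⁿ
P(N ≥ 2) = 0.60825^2
P(N ≥ 2) = 0.3700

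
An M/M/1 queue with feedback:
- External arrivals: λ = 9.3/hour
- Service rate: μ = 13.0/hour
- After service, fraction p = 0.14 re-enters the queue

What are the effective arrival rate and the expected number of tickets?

Effective arrival rate: λ_eff = λ/(1-p) = 9.3/(1-0.14) = 9.3/0.86 = 10.813953
ρ = λ_eff/μ = 10.813953/13.0 = 0.831843
L = ρ/(1-ρ) = 0.831843/(1-0.831843) = 4.9468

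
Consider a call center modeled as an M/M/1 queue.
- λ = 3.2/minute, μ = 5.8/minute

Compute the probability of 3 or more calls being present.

ρ = λ/μ = 3.2/5.8 = 0.5517
P(N ≥ n) = ρⁿ
P(N ≥ 3) = 0.5517^3
P(N ≥ 3) = 0.1679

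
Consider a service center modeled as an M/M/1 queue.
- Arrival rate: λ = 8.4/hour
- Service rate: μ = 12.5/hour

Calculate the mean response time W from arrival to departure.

First, compute utilization: ρ = λ/μ = 8.4/12.5 = 0.6720
For M/M/1: W = 1/(μ-λ)
W = 1/(12.5-8.4) = 1/4.10
W = 0.2439 hours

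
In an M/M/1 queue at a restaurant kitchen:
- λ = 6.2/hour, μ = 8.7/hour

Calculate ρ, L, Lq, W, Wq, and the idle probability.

Step 1: ρ = λ/μ = 6.2/8.7 = 0.7126
Step 2: L = λ/(μ-λ) = 6.2/2.50 = 2.4800
Step 3: Lq = λ²/(μ(μ-λ)) = 38.44/(8.7×2.50) = 1.7674
Step 4: W = 1/(μ-λ) = 1/2.50 = 0.4000
Step 5: Wq = λ/(μ(μ-λ)) = 6.2/(8.7×2.50) = 0.2851
Step 6: P(0) = 1-ρ = 0.2874
Verify: L = λW = 6.2×0.4000 = 2.4800 ✔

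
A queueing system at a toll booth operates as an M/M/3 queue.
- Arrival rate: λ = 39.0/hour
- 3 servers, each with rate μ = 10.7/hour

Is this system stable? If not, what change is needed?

Stability requires ρ = λ/(cμ) < 1
ρ = 39.0/(3 × 10.7) = 39.0/32.10 = 1.2150
Since 1.2150 ≥ 1, the system is UNSTABLE.
Need c > λ/μ = 39.0/10.7 = 3.64.
Minimum servers needed: c = 4.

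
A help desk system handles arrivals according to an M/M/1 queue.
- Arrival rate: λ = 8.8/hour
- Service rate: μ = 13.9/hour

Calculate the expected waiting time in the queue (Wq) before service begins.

First, compute utilization: ρ = λ/μ = 8.8/13.9 = 0.6331
For M/M/1: Wq = λ/(μ(μ-λ))
Wq = 8.8/(13.9 × (13.9-8.8))
Wq = 8.8/(13.9 × 5.10)
Wq = 0.1241 hours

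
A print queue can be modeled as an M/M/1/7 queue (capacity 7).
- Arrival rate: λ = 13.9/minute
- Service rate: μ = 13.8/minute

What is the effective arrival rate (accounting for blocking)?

ρ = λ/μ = 13.9/13.8 = 1.00725
P₀ = (1-ρ)/(1-ρ^(K+1)) = (1-1.00725)/(1-1.00725^8) = -0.007250/-0.05949 = 0.1219
P_K = P₀×ρ^K = 0.1219 × 1.00725^7 = 0.1219 × 1.0519 = 0.1282
λ_eff = λ(1-P_K) = 13.9 × (1 - 0.12818) = 13.9 × 0.87182 = 12.1183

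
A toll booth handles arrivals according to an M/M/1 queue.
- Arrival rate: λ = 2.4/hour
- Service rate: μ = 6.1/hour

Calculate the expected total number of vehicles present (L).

ρ = λ/μ = 2.4/6.1 = 0.3934
For M/M/1: L = λ/(μ-λ)
L = 2.4/(6.1-2.4) = 2.4/3.70
L = 0.6486 vehicles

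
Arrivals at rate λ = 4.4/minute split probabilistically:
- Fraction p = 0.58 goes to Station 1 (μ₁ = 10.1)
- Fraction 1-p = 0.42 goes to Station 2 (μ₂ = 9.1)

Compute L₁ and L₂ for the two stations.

Effective rates: λ₁ = 4.4×0.58 = 2.552, λ₂ = 4.4×0.42 = 1.848
Station 1: ρ₁ = 2.552/10.1 = 0.25267, L₁ = ρ₁/(1-ρ₁) = 0.25267/(1-0.25267) = 0.3381
Station 2: ρ₂ = 1.848/9.1 = 0.20308, L₂ = ρ₂/(1-ρ₂) = 0.20308/(1-0.20308) = 0.2548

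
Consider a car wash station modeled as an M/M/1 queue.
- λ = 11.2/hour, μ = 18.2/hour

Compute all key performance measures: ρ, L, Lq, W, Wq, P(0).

Step 1: ρ = λ/μ = 11.2/18.2 = 0.6154
Step 2: L = λ/(μ-λ) = 11.2/7.00 = 1.6000
Step 3: Lq = λ²/(μ(μ-λ)) = 125.44/(18.2×7.00) = 0.9846
Step 4: W = 1/(μ-λ) = 1/7.00 = 0.14286
Step 5: Wq = λ/(μ(μ-λ)) = 11.2/(18.2×7.00) = 0.08791
Step 6: P(0) = 1-ρ = 0.3846
Verify: L = λW = 11.2×0.14286 = 1.6000 ✔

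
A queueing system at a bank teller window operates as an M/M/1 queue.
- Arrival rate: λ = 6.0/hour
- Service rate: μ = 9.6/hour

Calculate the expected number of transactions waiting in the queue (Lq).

ρ = λ/μ = 6.0/9.6 = 0.6250
For M/M/1: Lq = λ²/(μ(μ-λ))
Lq = 36.00/(9.6 × 3.60)
Lq = 1.0417 transactions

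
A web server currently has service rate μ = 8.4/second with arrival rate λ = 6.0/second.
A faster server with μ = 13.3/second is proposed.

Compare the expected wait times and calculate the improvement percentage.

System 1: ρ₁ = 6.0/8.4 = 0.7143, W₁ = 1/(8.4-6.0) = 0.4167
System 2: ρ₂ = 6.0/13.3 = 0.4511, W₂ = 1/(13.3-6.0) = 0.1370
Improvement: (W₁-W₂)/W₁ = (0.4167-0.1370)/0.4167 = 67.12%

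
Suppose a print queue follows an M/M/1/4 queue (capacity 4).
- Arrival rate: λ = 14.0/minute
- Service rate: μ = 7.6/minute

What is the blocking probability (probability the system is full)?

ρ = λ/μ = 14.0/7.6 = 1.8421
P₀ = (1-ρ)/(1-ρ^(K+1)) = (1-1.8421)/(1-1.8421^5) = -0.8421000/-20.21124 = 0.04166
P_K = P₀×ρ^K = 0.041665 × 1.8421^4 = 0.041665 × 11.5147 = 0.4798
Blocking probability = 47.98%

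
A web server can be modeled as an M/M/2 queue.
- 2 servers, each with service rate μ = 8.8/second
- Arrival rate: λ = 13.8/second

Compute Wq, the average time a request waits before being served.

Traffic intensity: ρ = λ/(cμ) = 13.8/(2×8.8) = 0.7841
Since ρ = 0.7841 < 1, system is stable.
Offered load a = λ/μ = cρ = 13.8/8.8 = 1.5682
P₀ = [ Σₙ₌₀^1 aⁿ/n! + a^2/(2!(1-ρ)) ]⁻¹
Σ = a^0/0! + a^1/1! = 1.0000 + 1.5682 = 2.5682
a^2/(2!(1-ρ)) = 2.4592/(2 × 0.21591) = 5.6950
P₀ = 1/(2.5682 + 5.6950) = 0.1210
Lq = P₀·a^2·ρ / (2!(1-ρ)²) = 0.12102 × 2.4592 × 0.78409 / (2 × 0.046617) = 2.5029
Wq = Lq/λ = 2.5029/13.8 = 0.1814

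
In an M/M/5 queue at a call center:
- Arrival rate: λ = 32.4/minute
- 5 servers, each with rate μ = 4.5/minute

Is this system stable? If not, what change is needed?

Stability requires ρ = λ/(cμ) < 1
ρ = 32.4/(5 × 4.5) = 32.4/22.50 = 1.4400
Since 1.4400 ≥ 1, the system is UNSTABLE.
Need c > λ/μ = 32.4/4.5 = 7.20.
Minimum servers needed: c = 8.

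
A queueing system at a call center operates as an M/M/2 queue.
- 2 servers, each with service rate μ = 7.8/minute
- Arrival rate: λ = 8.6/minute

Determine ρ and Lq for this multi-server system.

Traffic intensity: ρ = λ/(cμ) = 8.6/(2×7.8) = 0.5513
Since ρ = 0.5513 < 1, system is stable.
Offered load a = λ/μ = cρ = 8.6/7.8 = 1.1026
P₀ = [ Σₙ₌₀^1 aⁿ/n! + a^2/(2!(1-ρ)) ]⁻¹
Σ = a^0/0! + a^1/1! = 1.0000 + 1.1026 = 2.1026
a^2/(2!(1-ρ)) = 1.2156/(2 × 0.4487) = 1.3546
P₀ = 1/(2.1026 + 1.3546) = 0.2893
Lq = P₀·a^2·ρ / (2!(1-ρ)²) = 0.28926 × 1.2156 × 0.55128 / (2 × 0.20135) = 0.4814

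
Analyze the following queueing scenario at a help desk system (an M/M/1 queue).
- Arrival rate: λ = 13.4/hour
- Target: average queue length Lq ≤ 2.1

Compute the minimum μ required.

For M/M/1: Lq = λ²/(μ(μ-λ))
Need Lq ≤ 2.1, i.e. μ(μ-λ) ≥ λ²/2.1
μ² - 13.4μ - 179.56/2.1 ≥ 0  →  μ² - 13.4μ - 85.50476 ≥ 0
Quadratic formula (positive root): μ = [λ + √(λ² + 4×85.50476)]/2
Discriminant: 179.56 + 4×85.50476 = 521.5790, √521.5790 = 22.8381
μ ≥ (13.4 + 22.8381)/2 = 18.1191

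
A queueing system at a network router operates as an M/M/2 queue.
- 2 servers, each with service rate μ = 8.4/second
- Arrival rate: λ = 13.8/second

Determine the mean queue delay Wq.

Traffic intensity: ρ = λ/(cμ) = 13.8/(2×8.4) = 0.8214
Since ρ = 0.8214 < 1, system is stable.
Offered load a = λ/μ = cρ = 13.8/8.4 = 1.6429
P₀ = [ Σₙ₌₀^1 aⁿ/n! + a^2/(2!(1-ρ)) ]⁻¹
Σ = a^0/0! + a^1/1! = 1.0000 + 1.6429 = 2.6429
a^2/(2!(1-ρ)) = 2.698980/(2 × 0.1785714) = 7.5571
P₀ = 1/(2.6429 + 7.5571) = 0.09804
Lq = P₀·a^2·ρ / (2!(1-ρ)²) = 0.098039 × 2.6990 × 0.82143 / (2 × 0.031888) = 3.4081
Wq = Lq/λ = 3.4081/13.8 = 0.2470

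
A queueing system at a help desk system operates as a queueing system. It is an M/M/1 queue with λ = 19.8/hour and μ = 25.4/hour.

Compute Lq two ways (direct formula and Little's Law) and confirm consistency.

Method 1 (direct): Lq = λ²/(μ(μ-λ)) = 392.04/(25.4 × 5.60) = 2.7562

Method 2 (Little's Law):
W = 1/(μ-λ) = 1/5.60 = 0.1786
Wq = W - 1/μ = 0.1786 - 0.03937 = 0.1392
Lq = λWq = 19.8 × 0.1392 = 2.7562 ✔ (matches Method 1)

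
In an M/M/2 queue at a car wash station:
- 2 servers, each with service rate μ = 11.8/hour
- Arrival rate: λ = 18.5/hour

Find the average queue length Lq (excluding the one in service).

Traffic intensity: ρ = λ/(cμ) = 18.5/(2×11.8) = 0.7839
Since ρ = 0.7839 < 1, system is stable.
Offered load a = λ/μ = cρ = 18.5/11.8 = 1.5678
P₀ = [ Σₙ₌₀^1 aⁿ/n! + a^2/(2!(1-ρ)) ]⁻¹
Σ = a^0/0! + a^1/1! = 1.0000 + 1.5678 = 2.5678
a^2/(2!(1-ρ)) = 2.45799/(2 × 0.216102) = 5.6871
P₀ = 1/(2.5678 + 5.6871) = 0.1211
Lq = P₀·a^2·ρ / (2!(1-ρ)²) = 0.12114 × 2.4580 × 0.78390 / (2 × 0.046700) = 2.4991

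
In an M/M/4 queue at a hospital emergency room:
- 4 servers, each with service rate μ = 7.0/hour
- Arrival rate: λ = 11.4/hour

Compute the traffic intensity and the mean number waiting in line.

Traffic intensity: ρ = λ/(cμ) = 11.4/(4×7.0) = 0.4071
Since ρ = 0.4071 < 1, system is stable.
Offered load a = λ/μ = cρ = 11.4/7.0 = 1.6286
P₀ = [ Σₙ₌₀^3 aⁿ/n! + a^4/(4!(1-ρ)) ]⁻¹
Σ = a^0/0! + a^1/1! + a^2/2! + a^3/3! = 1.0000 + 1.6286 + 1.3261 + 0.7199 = 4.6746
a^4/(4!(1-ρ)) = 7.0344/(24 × 0.59286) = 0.4944
P₀ = 1/(4.6746 + 0.4944) = 0.1935
Lq = P₀·a^4·ρ / (4!(1-ρ)²) = 0.19346 × 7.0344 × 0.40714 / (24 × 0.35148) = 0.06568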